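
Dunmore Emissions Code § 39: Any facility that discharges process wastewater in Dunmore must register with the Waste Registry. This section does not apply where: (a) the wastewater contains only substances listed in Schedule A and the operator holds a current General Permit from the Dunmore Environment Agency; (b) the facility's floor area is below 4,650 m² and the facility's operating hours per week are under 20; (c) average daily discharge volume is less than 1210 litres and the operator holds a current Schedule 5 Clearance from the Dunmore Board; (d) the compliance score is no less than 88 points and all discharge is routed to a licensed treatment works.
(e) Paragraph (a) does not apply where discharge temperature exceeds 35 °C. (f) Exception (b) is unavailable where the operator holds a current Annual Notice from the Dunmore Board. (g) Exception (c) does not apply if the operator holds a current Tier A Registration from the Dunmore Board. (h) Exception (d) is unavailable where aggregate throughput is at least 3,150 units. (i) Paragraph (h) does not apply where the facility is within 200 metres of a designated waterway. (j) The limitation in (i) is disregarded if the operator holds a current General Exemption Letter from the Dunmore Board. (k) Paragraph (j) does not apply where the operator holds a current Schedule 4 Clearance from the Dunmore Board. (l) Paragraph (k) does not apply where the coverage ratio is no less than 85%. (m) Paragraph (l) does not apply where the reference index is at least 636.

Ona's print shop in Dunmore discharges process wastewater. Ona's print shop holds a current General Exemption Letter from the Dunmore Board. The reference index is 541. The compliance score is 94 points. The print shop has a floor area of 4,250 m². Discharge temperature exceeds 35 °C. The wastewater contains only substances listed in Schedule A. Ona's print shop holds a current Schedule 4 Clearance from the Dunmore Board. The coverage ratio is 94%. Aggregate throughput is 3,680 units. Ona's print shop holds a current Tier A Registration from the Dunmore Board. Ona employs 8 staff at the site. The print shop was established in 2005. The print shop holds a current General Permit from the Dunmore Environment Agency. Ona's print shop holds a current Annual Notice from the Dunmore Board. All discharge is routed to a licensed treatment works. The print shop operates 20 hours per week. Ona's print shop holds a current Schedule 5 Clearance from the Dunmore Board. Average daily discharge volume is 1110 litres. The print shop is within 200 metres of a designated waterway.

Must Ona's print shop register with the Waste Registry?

Exception (a) is satisfied on its face — the wastewater is Schedule-A-only; a current General Permit is held. But: (e) operates against (a): discharge temperature exceeds 35 °C. So (a) is unavailable.
Exception (b) requires that the facility's operating hours per week are under 20; but the facility's operating hours per week are 20, not under 20, so (b) is unavailable.
All of (c)'s requirements are met (average daily discharge volume is 1110 litres, less than the 1210 litres limit; a current Schedule 5 Clearance is held). But applying paragraph (g): (g) operates — a current Tier A Registration is held. So (c) is unavailable.
All of (d)'s requirements are met (the compliance score is 94 points, meeting the 88 points threshold; discharge is routed to a licensed treatment works). But applying paragraphs (h)–(m): (h) operates against (d): aggregate throughput is 3,680 units, meeting the 3,150 units threshold. (i) would limit (h) — the print shop is within 200 m of a designated waterway — but (j) sets (i) aside: (j) applies — a current General Exemption Letter is held. (k) is engaged (a current Schedule 4 Clearance is held), but is displaced by (l): (l) operates against (k): the coverage ratio is 94%, meeting the 85% threshold. (m), which would lift (l), is not engaged — the reference index is 541, short of 636. Exception (d) does not apply.
No exception displaces § 39.

Yes — Ona's print shop must register with the Waste Registry.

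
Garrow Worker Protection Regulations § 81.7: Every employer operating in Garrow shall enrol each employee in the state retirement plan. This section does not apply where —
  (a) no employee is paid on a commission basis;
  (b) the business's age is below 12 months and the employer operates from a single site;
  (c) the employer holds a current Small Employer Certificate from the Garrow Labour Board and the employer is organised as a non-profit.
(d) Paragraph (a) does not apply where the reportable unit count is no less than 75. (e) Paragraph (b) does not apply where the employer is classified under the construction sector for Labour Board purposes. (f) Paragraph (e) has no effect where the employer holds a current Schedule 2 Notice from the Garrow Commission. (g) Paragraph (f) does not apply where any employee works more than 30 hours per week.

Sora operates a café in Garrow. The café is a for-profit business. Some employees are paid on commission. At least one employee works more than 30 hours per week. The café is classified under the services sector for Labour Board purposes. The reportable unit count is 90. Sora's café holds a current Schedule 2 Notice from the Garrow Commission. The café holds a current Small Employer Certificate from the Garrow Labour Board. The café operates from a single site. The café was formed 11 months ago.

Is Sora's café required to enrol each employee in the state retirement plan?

Exception (a) fails — some employees are paid on commission.
Exception (b): the business's age is 11 months, below the 12 months limit; the employer operates from a single site — every condition holds. As to paragraphs (e)–(g): (e), which would limit (b), is not engaged: the café is classified under the services sector. (b) remains available.
Exception (c) requires that the employer is organised as a non-profit; but the employer is for-profit, so (c) is unavailable.

No — exception (b) applies; Sora's café is not required to enrol each employee in the state retirement plan.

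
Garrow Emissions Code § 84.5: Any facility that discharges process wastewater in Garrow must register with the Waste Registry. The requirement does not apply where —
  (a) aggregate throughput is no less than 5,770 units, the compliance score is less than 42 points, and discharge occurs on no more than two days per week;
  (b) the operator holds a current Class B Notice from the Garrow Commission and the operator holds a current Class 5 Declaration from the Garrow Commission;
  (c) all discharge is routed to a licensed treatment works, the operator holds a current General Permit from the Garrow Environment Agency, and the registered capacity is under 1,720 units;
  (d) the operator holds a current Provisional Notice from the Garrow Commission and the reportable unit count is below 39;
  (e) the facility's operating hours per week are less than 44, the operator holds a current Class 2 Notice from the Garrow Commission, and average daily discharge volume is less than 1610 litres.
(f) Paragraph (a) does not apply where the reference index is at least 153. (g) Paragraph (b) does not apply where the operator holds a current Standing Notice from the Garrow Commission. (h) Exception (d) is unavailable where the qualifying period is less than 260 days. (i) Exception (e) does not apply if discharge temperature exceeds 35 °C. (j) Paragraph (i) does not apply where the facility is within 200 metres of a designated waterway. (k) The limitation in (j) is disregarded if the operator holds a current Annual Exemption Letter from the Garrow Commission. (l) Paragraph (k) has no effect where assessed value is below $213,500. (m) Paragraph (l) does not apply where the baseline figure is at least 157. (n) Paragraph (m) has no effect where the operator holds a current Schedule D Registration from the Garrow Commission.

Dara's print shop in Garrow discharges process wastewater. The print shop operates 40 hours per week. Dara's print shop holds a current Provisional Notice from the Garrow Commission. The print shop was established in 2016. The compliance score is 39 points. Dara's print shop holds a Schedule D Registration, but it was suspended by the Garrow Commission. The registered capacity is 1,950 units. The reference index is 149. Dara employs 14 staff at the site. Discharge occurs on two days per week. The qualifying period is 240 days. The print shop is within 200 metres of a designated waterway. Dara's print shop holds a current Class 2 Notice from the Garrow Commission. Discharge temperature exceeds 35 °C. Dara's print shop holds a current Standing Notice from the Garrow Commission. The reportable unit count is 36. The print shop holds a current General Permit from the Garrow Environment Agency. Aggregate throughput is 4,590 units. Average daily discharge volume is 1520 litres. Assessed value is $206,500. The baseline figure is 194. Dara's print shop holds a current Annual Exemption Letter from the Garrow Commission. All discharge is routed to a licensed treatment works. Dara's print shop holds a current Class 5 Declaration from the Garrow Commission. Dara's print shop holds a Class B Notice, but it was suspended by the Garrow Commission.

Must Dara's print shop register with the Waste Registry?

Yes — Dara's print shop must register with the Waste Registry.

Exception (a) does not apply: aggregate throughput is 4,590 units, short of 5,770 units.
Exception (b) requires that the operator holds a current Class B Notice from the Garrow Commission; but no current Class B Notice is held, so (b) is unavailable.
Exception (c) fails — the registered capacity is 1,950 units, not under 1,720 units.
All of (d)'s requirements are met (a current Provisional Notice is held; the reportable unit count is 36, below the 39 limit). However, paragraph (h) must be considered: (h) operates against (d): the qualifying period is 240 days, less than the 260 days limit. So (d) is unavailable.
Exception (e): the facility's operating hours per week are 40, less than the 44 limit; a current Class 2 Notice is held; average daily discharge volume is 1520 litres, less than the 1610 litres limit — every condition holds. But applying paragraphs (i)–(n): (i) operates against (e): discharge temperature exceeds 35 °C. (j) is triggered (the print shop is within 200 m of a designated waterway), but yields to (k): (k) operates against (j): a current Annual Exemption Letter is held. (l) is engaged (assessed value is $206,500, below the $213,500 limit), but is itself disapplied by (m): (m) operates against (l): the baseline figure is 194, meeting the 157 threshold. (n), which would lift (m), is not engaged — there is no Schedule D Registration in force. So (e) is unavailable.
None of the exceptions is available; § 84.5 applies in full.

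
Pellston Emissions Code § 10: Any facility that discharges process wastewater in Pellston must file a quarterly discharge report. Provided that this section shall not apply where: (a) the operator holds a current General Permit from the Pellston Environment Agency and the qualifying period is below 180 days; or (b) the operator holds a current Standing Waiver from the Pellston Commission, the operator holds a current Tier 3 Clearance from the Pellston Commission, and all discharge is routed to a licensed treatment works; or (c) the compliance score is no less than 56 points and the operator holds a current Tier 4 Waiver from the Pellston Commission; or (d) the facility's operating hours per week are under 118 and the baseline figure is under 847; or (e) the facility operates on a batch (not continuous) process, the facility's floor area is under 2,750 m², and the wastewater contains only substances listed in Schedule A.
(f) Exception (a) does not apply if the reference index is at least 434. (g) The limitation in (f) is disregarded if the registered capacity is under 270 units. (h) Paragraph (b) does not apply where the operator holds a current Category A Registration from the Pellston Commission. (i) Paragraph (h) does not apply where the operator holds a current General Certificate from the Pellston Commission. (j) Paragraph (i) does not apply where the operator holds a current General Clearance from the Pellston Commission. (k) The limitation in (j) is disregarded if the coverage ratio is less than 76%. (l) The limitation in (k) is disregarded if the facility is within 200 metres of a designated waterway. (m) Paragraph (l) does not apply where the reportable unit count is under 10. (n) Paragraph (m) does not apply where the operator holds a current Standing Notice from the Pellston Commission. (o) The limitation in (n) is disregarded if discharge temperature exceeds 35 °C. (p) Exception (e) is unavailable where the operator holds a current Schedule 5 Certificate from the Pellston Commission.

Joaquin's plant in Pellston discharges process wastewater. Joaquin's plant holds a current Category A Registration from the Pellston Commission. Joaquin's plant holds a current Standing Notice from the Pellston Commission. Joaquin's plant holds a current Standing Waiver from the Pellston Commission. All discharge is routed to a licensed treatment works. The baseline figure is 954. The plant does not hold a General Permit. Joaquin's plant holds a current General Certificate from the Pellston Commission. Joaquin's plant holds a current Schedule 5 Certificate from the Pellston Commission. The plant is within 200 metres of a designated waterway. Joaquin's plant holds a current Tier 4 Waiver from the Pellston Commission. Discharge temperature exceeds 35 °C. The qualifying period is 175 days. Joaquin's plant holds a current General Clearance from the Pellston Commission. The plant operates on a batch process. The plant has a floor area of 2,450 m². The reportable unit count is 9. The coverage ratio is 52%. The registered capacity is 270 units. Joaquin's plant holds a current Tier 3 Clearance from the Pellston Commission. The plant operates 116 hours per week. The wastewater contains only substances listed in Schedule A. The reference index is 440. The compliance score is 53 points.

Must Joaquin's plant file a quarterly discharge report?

Exception (a) requires that the operator holds a current General Permit from the Pellston Environment Agency; but no General Permit is held, so (a) is unavailable.
Exception (b)'s conditions are all satisfied: a current Standing Waiver is held; a current Tier 3 Clearance is held; discharge is routed to a licensed treatment works. Applying paragraphs (h)–(o): (h) is triggered (a current Category A Registration is held), but is itself disapplied by (i): (i) operates against (h): a current General Certificate is held. (j) would limit (i) — a current General Clearance is held — but (k) sets (j) aside: (k) operates against (j): the coverage ratio is 52%, less than the 76% limit. (l) applies (the plant is within 200 m of a designated waterway), but yields to (m): (m) operates against (l): the reportable unit count is 9, under the 10 limit. (n) applies (a current Standing Notice is held), but is set aside by (o): (o) operates — discharge temperature exceeds 35 °C. Exception (b) stands.
Exception (c) does not apply: the compliance score is 53 points, short of 56 points.
Exception (d) does not apply: the baseline figure is 954, not under 847.
Exception (e): the facility operates on a batch process; the facility's floor area is 2,450 m², under the 2,750 m² limit; the wastewater is Schedule-A-only — every condition holds. However, paragraph (p) must be considered: (p) operates — a current Schedule 5 Certificate is held. Exception (e) does not apply.

No — exception (b) applies; Joaquin's plant is not required to file a quarterly discharge report.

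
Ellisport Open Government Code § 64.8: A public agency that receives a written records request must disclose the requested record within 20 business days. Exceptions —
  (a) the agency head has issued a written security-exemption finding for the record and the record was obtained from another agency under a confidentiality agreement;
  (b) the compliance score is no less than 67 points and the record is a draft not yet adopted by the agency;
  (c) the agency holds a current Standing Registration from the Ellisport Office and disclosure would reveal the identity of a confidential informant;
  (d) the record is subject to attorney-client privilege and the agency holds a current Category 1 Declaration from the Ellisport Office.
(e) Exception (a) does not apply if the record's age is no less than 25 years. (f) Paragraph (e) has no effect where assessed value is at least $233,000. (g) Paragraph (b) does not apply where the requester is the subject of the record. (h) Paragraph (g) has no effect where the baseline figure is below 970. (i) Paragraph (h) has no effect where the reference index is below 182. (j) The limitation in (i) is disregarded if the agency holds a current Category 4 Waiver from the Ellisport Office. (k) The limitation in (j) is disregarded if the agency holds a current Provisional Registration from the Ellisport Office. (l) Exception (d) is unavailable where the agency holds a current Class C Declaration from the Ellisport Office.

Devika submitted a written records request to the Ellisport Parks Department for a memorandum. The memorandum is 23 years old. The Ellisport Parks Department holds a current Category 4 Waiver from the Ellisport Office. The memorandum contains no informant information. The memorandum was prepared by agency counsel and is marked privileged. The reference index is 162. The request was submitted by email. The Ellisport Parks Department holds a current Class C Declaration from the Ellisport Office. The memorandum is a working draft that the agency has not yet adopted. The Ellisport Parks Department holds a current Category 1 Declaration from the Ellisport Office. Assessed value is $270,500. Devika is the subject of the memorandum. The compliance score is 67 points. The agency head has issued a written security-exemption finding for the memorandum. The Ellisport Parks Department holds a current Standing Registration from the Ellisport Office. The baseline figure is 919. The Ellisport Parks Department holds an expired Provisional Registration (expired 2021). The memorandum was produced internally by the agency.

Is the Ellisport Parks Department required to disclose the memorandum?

No — exception (b) applies; the Ellisport Parks Department is not required to disclose the memorandum.

Exception (a) does not apply: the memorandum was produced internally.
Exception (b) is satisfied on its face — the compliance score is 67 points, meeting the 67 points threshold; the memorandum is an unadopted draft. Considering the limiting provisions: (g) would limit (b) — Devika is the subject of the memorandum — but (h) sets (g) aside: (h) applies — the baseline figure is 919, below the 970 limit. (i) would limit (h) — the reference index is 162, below the 182 limit — but (j) sets (i) aside: (j) operates against (i): a current Category 4 Waiver is held. (k), which would lift (j), is inapplicable — there is no Provisional Registration in force. So (b) applies.
Exception (c) requires that disclosure would reveal the identity of a confidential informant; but the memorandum contains no informant information, so (c) is unavailable.
All of (d)'s requirements are met (the memorandum is privileged; a current Category 1 Declaration is held). But applying paragraph (l): (l) is engaged — a current Class C Declaration is held. (d) is therefore removed.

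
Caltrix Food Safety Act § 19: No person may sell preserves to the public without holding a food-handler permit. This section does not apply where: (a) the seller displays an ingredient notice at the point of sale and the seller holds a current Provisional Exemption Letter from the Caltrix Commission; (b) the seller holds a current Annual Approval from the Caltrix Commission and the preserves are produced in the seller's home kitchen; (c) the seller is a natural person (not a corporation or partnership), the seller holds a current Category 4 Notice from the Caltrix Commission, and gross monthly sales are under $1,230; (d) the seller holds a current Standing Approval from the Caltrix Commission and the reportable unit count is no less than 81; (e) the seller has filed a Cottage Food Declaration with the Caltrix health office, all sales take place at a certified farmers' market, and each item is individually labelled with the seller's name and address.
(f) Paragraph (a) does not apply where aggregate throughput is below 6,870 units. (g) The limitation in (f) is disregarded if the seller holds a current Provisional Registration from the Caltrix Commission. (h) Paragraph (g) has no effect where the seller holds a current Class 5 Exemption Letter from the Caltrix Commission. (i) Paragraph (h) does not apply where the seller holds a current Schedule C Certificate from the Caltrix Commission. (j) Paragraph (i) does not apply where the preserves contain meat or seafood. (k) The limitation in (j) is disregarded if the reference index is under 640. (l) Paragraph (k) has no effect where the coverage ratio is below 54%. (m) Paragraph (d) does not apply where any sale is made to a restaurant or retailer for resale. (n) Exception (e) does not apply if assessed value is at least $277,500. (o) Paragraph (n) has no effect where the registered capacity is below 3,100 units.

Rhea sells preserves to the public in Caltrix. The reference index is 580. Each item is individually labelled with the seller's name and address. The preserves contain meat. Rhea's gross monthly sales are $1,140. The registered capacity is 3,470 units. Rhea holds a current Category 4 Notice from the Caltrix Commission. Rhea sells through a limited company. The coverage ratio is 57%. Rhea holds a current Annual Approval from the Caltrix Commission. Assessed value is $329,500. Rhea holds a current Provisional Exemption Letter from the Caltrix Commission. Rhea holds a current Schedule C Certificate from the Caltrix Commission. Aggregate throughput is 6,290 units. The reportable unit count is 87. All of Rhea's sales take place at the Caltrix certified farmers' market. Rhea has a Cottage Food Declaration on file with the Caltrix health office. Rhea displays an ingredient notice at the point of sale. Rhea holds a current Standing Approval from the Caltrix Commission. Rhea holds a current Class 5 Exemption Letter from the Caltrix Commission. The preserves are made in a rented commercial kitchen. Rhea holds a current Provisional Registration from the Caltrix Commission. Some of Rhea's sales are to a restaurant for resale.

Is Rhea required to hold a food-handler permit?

No — exception (a) applies; Rhea is not required to hold a food-handler permit.

All of (a)'s requirements are met (an ingredient notice is displayed; a current Provisional Exemption Letter is held). Applying paragraphs (f)–(l): (f) is engaged (aggregate throughput is 6,290 units, below the 6,870 units limit), but yields to (g): (g) applies — a current Provisional Registration is held. (h) would limit (g) — a current Class 5 Exemption Letter is held — but (i) sets (h) aside: (i) operates against (h): a current Schedule C Certificate is held. (j) would limit (i) — the preserves contain meat — but (k) sets (j) aside: (k) operates against (j): the reference index is 580, under the 640 limit. (l), which would lift (k), is not engaged — the coverage ratio is 57%, not below 54%. Exception (a) stands.
Exception (b) fails — the preserves are made in a commercial kitchen, not a home kitchen.
Exception (c) does not apply: the seller operates through a limited company.
Exception (d): a current Standing Approval is held; the reportable unit count is 87, meeting the 81 threshold — every condition holds. Turning to paragraph (m): (m) operates — some sales are to a restaurant for resale. So (d) is unavailable.
All of (e)'s requirements are met (a Cottage Food Declaration is on file; all sales are at a certified farmers' market; items are individually labelled). However, paragraphs (n)–(o) must be considered: (n) operates against (e): assessed value is $329,500, meeting the $277,500 threshold. (o), which would lift (n), does not operate here — the registered capacity is 3,470 units, not below 3,100 units. So (e) is unavailable.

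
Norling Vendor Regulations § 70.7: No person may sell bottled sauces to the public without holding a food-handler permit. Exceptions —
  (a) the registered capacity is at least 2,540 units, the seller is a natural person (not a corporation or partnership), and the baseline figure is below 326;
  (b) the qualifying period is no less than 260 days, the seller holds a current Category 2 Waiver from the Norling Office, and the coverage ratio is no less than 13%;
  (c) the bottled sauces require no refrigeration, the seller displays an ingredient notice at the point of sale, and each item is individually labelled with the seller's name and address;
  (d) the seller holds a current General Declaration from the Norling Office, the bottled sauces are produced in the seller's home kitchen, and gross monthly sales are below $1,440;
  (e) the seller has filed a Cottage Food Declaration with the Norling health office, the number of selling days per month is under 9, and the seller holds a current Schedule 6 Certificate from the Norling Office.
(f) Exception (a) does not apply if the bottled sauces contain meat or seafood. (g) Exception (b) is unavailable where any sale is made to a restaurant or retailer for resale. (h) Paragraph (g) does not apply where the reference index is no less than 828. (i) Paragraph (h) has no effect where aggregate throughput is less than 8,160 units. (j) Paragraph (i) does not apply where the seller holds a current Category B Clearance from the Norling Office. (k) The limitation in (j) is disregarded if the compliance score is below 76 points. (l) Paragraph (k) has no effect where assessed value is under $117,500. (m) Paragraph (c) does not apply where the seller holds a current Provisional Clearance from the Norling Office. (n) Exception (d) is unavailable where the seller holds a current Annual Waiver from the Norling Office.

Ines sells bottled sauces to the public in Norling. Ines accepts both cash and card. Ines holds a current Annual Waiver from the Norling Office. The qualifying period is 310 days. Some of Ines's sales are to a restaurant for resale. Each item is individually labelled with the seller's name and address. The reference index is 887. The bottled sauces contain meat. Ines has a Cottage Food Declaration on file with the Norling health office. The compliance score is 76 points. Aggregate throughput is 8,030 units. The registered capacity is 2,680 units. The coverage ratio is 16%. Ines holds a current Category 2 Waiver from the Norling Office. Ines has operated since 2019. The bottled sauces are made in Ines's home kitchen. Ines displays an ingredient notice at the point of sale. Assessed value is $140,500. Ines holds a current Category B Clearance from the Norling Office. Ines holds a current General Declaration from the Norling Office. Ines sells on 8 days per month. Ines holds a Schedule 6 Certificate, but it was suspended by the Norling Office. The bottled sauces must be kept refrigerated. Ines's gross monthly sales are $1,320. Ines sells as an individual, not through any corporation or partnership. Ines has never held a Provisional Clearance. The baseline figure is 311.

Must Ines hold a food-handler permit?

No — exception (b) applies; Ines is not required to hold a food-handler permit.

All of (a)'s requirements are met (the registered capacity is 2,680 units, meeting the 2,540 units threshold; the seller is a natural person; the baseline figure is 311, below the 326 limit). However, paragraph (f) must be considered: (f) applies — the bottled sauces contain meat. So (a) is unavailable.
Exception (b)'s conditions are all satisfied: the qualifying period is 310 days, meeting the 260 days threshold; a current Category 2 Waiver is held; the coverage ratio is 16%, meeting the 13% threshold. Under paragraphs (g)–(l): (g) would limit (b) — some sales are to a restaurant for resale — but (h) sets (g) aside: (h) operates against (g): the reference index is 887, meeting the 828 threshold. (i) is triggered (aggregate throughput is 8,030 units, less than the 8,160 units limit), but is overridden by (j): (j) operates against (i): a current Category B Clearance is held. (k), which would lift (j), is not triggered — the compliance score is 76 points, not below 76 points. So (b) applies.
Exception (c) fails — the bottled sauces require refrigeration.
Exception (d): a current General Declaration is held; the bottled sauces are home-kitchen produced; gross monthly sales are $1,320, below the $1,440 limit — every condition holds. However, paragraph (n) must be considered: (n) is triggered — a current Annual Waiver is held. Exception (d) does not apply.
Exception (e) fails — no current Schedule 6 Certificate is held.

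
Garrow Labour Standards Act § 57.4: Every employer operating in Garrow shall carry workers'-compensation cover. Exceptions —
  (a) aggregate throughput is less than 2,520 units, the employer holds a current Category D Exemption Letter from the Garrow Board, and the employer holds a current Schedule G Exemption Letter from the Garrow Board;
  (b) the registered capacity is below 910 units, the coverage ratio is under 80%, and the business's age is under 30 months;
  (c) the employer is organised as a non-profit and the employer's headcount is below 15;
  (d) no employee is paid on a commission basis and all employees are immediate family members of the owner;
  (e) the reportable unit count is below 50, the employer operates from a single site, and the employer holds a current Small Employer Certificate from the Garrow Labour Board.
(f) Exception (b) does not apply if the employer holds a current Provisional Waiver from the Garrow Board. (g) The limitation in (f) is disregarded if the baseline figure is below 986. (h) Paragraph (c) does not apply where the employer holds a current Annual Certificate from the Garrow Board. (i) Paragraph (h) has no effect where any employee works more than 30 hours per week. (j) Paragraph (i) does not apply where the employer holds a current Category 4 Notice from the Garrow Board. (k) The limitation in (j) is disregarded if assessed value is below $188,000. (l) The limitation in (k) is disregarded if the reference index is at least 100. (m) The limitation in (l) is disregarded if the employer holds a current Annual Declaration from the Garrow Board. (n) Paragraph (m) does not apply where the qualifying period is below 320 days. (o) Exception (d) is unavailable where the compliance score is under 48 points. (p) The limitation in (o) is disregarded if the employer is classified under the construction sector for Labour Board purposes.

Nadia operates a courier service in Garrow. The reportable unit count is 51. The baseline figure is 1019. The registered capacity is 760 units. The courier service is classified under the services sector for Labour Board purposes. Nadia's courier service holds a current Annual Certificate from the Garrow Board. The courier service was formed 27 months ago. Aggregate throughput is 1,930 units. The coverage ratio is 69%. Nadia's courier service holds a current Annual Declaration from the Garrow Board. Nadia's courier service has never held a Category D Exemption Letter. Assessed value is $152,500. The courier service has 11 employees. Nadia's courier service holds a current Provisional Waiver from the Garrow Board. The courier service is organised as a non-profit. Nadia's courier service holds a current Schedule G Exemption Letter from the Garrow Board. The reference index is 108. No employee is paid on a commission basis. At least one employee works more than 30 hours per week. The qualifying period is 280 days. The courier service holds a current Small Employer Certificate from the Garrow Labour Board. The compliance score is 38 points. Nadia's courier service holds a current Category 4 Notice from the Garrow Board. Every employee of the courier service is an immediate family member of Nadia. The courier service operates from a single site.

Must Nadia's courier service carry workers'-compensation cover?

Exception (a) fails — no current Category D Exemption Letter is held.
Exception (b) is satisfied on its face — the registered capacity is 760 units, below the 910 units limit; the coverage ratio is 69%, under the 80% limit; the business's age is 27 months, under the 30 months limit. However, paragraphs (f)–(g) must be considered: (f) operates against (b): a current Provisional Waiver is held. (g), which would lift (f), does not operate here — the baseline figure is 1,019, not below 986. Exception (b) does not apply.
Exception (c) is satisfied on its face — the employer is a non-profit; the employer's headcount is 11, below the 15 limit. However, paragraphs (h)–(n) must be considered: (h) operates against (c): a current Annual Certificate is held. (i) operates (at least one employee exceeds 30 hours/week), but is displaced by (j): (j) operates against (i): a current Category 4 Notice is held. (k) would limit (j) — assessed value is $152,500, below the $188,000 limit — but (l) sets (k) aside: (l) applies — the reference index is 108, meeting the 100 threshold. (m) would limit (l) — a current Annual Declaration is held — but (n) sets (m) aside: (n) applies — the qualifying period is 280 days, below the 320 days limit. Exception (c) does not apply.
Exception (d): no employee is paid on commission; every employee is an immediate family member — every condition holds. Turning to paragraphs (o)–(p): (o) operates — the compliance score is 38 points, under the 48 points limit. (p) does not operate here (the courier service is classified under the services sector), so (o) stands. Exception (d) does not apply.
Exception (e) does not apply: the reportable unit count is 51, not below 50.
Every exception is unavailable, so the rule governs.

Yes — Nadia's courier service must carry workers'-compensation cover.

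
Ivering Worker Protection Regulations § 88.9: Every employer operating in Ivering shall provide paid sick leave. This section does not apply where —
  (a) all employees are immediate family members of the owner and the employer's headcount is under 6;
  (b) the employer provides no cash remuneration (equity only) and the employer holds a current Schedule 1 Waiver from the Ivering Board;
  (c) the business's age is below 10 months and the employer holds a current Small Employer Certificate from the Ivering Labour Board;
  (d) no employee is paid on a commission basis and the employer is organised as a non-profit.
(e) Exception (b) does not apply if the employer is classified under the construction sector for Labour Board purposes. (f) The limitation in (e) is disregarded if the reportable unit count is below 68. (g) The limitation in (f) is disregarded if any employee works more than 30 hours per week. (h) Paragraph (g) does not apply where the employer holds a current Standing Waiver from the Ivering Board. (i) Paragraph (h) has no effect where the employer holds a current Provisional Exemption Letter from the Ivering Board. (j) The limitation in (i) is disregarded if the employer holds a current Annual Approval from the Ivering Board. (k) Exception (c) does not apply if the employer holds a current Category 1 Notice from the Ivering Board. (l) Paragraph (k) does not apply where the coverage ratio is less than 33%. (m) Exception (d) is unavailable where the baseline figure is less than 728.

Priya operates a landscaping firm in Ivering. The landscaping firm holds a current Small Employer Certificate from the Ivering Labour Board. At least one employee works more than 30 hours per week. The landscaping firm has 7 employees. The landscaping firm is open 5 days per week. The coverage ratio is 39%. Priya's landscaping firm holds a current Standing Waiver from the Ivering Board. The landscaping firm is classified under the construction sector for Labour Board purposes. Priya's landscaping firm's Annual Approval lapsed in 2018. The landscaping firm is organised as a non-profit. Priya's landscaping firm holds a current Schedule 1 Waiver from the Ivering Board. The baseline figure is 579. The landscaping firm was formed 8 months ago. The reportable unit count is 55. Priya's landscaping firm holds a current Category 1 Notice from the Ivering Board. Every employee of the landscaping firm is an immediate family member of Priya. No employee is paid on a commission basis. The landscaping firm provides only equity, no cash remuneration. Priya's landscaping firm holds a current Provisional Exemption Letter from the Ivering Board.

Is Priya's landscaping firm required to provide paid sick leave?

Exception (a) fails — the employer's headcount is 7, not under 6.
All of (b)'s requirements are met (remuneration is equity-only; a current Schedule 1 Waiver is held). But applying paragraphs (e)–(j): (e) operates against (b): the landscaping firm is classified under the construction sector. (f) is triggered (the reportable unit count is 55, below the 68 limit), but is itself disapplied by (g): (g) operates — at least one employee exceeds 30 hours/week. (h) would limit (g) — a current Standing Waiver is held — but (i) sets (h) aside: (i) applies — a current Provisional Exemption Letter is held. (j), which would lift (i), is not engaged — there is no Annual Approval in force. Exception (b) does not apply.
Exception (c) is satisfied on its face — the business's age is 8 months, below the 10 months limit; a current Small Employer Certificate is held. But applying paragraphs (k)–(l): (k) operates — a current Category 1 Notice is held. (l) is inapplicable (the coverage ratio is 39%, not less than 33%), so (k) stands. Exception (c) does not apply.
All of (d)'s requirements are met (no employee is paid on commission; the employer is a non-profit). However, paragraph (m) must be considered: (m) is engaged — the baseline figure is 579, less than the 728 limit. So (d) is unavailable.
Every exception is unavailable, so the rule governs.

Yes — Priya's landscaping firm must provide paid sick leave.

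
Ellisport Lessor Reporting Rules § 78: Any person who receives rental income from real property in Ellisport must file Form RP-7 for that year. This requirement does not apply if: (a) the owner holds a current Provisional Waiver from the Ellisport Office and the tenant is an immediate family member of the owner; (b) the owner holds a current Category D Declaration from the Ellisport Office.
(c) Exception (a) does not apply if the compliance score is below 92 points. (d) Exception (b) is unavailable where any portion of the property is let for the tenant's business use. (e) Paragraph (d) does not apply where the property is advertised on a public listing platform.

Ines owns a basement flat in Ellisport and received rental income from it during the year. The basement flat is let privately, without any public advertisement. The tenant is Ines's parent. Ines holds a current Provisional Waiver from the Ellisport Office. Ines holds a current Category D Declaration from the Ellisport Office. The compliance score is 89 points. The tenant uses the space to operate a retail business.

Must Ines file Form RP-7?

Exception (a): a current Provisional Waiver is held; the tenant is an immediate family member — every condition holds. But: (c) operates against (a): the compliance score is 89 points, below the 92 points limit. (a) is therefore removed.
Exception (b) is satisfied on its face — a current Category D Declaration is held. Turning to paragraphs (d)–(e): (d) is triggered — the space is let for business use. (e) is not engaged (the property is let privately without advertisement), so (d) stands. So (b) is unavailable.
Every exception is unavailable, so the rule governs.

Yes — Ines must file Form RP-7.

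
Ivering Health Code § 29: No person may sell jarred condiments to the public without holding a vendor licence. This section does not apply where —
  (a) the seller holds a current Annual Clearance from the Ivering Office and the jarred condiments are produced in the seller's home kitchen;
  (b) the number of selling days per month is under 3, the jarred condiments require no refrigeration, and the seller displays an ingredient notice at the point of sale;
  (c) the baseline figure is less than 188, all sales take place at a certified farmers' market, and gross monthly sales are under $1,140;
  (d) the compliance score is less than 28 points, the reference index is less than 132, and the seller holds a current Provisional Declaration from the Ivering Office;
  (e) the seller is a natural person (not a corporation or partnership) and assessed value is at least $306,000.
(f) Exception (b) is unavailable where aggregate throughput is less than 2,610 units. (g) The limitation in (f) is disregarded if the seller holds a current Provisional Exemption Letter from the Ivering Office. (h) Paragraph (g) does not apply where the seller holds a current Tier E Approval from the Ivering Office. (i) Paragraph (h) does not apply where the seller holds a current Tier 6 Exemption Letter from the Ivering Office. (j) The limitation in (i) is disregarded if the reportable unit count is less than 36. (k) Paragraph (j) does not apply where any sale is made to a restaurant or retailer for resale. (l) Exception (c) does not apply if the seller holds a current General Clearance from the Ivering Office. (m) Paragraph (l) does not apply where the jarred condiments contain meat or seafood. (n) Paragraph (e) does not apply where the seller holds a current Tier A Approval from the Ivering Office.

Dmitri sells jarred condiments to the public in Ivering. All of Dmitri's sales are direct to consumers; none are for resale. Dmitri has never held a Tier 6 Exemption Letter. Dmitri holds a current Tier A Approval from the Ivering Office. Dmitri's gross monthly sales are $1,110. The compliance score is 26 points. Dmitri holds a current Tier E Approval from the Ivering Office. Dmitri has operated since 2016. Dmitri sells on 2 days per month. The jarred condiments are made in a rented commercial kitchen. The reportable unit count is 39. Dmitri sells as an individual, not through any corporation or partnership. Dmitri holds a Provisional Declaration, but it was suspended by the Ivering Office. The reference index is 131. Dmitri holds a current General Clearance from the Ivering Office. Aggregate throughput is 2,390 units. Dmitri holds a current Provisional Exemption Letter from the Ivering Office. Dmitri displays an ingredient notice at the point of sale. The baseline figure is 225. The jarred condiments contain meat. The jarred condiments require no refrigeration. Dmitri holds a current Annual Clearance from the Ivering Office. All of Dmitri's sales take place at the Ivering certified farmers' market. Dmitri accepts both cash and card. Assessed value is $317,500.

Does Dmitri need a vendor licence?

Yes — Dmitri must hold a vendor licence.

Exception (a) does not apply: the jarred condiments are made in a commercial kitchen, not a home kitchen.
Exception (b) is satisfied on its face — the number of selling days per month is 2, under the 3 limit; the jarred condiments are shelf-stable; an ingredient notice is displayed. But applying paragraphs (f)–(k): (f) applies — aggregate throughput is 2,390 units, less than the 2,610 units limit. (g) would limit (f) — a current Provisional Exemption Letter is held — but (h) sets (g) aside: (h) is engaged — a current Tier E Approval is held. (i), which would lift (h), is inapplicable — the Tier 6 Exemption Letter is not current. Exception (b) does not apply.
Exception (c) requires that the baseline figure is less than 188; but the baseline figure is 225, not less than 188, so (c) is unavailable.
Exception (d) requires that the seller holds a current Provisional Declaration from the Ivering Office; but no current Provisional Declaration is held, so (d) is unavailable.
Exception (e) is satisfied on its face — the seller is a natural person; assessed value is $317,500, meeting the $306,000 threshold. However, paragraph (n) must be considered: (n) operates against (e): a current Tier A Approval is held. Exception (e) does not apply.
No exception displaces § 29.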